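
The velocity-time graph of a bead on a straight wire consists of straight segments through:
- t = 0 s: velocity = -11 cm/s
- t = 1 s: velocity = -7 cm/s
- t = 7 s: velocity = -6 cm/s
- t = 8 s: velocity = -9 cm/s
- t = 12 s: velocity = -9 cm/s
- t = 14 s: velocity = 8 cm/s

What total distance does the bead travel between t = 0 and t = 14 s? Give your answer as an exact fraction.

Distance (not displacement) is the total path length: add the absolute areas under v-t.
0–1 s: |½(-11 + -7)(1)| = 9 cm
1–7 s: |½(-7 + -6)(6)| = 39 cm
7–8 s: |½(-6 + -9)(1)| = 7.5 cm
8–12 s: |-9| × 4 = 36 cm
12–14 s: v = 0 at t = 222/17 s; triangle areas 81/17 + 64/17 = 145/17 cm
Total distance = 3401/34 cm

3401/34 cm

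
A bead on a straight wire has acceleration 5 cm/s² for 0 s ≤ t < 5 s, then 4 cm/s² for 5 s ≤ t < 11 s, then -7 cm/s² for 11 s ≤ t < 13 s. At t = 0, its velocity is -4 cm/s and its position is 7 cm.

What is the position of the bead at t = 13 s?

323.5 cm

On each constant-a segment, Δv = aΔt and Δx = v₀Δt + ½aΔt²; chain segment to segment.
0–5 s: v starts -4 cm/s; Δx = -4·5 + ½·5·5² = 42.5 cm; v ends 21 cm/s.
5–11 s: v starts 21 cm/s; Δx = 21·6 + ½·4·6² = 198 cm; v ends 45 cm/s.
11–13 s: v starts 45 cm/s; Δx = 45·2 + ½·-7·2² = 76 cm; v ends 31 cm/s.
x(13) = 7 + Σ Δx = 323.5 cm.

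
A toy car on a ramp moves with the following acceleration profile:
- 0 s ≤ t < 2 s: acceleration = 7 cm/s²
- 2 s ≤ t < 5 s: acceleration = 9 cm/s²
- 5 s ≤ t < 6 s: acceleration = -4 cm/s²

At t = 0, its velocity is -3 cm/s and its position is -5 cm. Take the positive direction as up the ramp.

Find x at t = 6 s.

112.5 cm

On each constant-a segment, Δv = aΔt and Δx = v₀Δt + ½aΔt²; chain segment to segment.
0–2 s: v starts -3 cm/s; Δx = -3·2 + ½·7·2² = 8 cm; v ends 11 cm/s.
2–5 s: v starts 11 cm/s; Δx = 11·3 + ½·9·3² = 73.5 cm; v ends 38 cm/s.
5–6 s: v starts 38 cm/s; Δx = 38·1 + ½·-4·1² = 36 cm; v ends 34 cm/s.
x(6) = -5 + Σ Δx = 112.5 cm.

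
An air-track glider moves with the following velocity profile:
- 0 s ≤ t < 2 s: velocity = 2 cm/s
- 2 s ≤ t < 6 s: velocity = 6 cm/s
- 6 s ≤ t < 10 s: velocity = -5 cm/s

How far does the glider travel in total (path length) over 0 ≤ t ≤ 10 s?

Total distance travelled is ∫|v| dt — sum the magnitudes of each area piece.
0–2 s: |2| × 2 = 4 cm
2–6 s: |6| × 4 = 24 cm
6–10 s: |-5| × 4 = 20 cm
Total distance = 48 cm

48 cm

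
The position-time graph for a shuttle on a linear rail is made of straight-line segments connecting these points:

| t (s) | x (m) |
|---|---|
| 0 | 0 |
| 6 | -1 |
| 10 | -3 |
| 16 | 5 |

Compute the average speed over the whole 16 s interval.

Average speed = (total path length)/(elapsed time); on a piecewise-linear x-t graph the path length is Σ|Δx|.
0–6 s: |Δx| = |-1 − 0| = 1 m
6–10 s: |Δx| = |-3 − -1| = 2 m
10–16 s: |Δx| = |5 − -3| = 8 m
Total path = 11 m; average speed = 11/16 = 0.6875 m/s.

0.6875 m/s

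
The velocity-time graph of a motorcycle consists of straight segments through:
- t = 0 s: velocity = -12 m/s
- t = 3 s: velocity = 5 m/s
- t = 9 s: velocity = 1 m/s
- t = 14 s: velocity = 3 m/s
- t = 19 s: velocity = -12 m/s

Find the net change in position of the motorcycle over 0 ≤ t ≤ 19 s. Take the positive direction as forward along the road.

-5 m

Displacement is the signed area under the v-t curve.
0–3 s: ½(-12 + 5)(3) = -10.5 m
3–9 s: ½(5 + 1)(6) = 18 m
9–14 s: ½(1 + 3)(5) = 10 m
14–19 s: ½(3 + -12)(5) = -22.5 m
Net displacement = -5 m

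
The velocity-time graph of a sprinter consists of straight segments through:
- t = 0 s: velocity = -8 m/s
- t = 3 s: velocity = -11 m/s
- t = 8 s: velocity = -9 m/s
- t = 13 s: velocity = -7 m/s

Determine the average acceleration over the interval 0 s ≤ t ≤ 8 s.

Average acceleration = Δv/Δt = (-9 − -8)/(8 − 0) = -0.125 m/s².

-0.125 m/s²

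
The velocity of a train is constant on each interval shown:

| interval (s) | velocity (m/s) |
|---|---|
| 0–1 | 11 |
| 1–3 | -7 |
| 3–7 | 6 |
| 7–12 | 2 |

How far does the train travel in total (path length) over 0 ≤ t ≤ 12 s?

Distance (not displacement) is the total path length: add the absolute areas under v-t.
0–1 s: |11| × 1 = 11 m
1–3 s: |-7| × 2 = 14 m
3–7 s: |6| × 4 = 24 m
7–12 s: |2| × 5 = 10 m
Total distance = 59 m

59 m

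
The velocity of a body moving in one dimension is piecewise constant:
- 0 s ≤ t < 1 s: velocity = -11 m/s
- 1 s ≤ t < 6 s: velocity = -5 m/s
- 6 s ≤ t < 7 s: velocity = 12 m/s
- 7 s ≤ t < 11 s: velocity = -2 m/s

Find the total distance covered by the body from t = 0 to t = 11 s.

Total distance travelled is ∫|v| dt — sum the magnitudes of each area piece.
0–1 s: |-11| × 1 = 11 m
1–6 s: |-5| × 5 = 25 m
6–7 s: |12| × 1 = 12 m
7–11 s: |-2| × 4 = 8 m
Total distance = 56 m

56 m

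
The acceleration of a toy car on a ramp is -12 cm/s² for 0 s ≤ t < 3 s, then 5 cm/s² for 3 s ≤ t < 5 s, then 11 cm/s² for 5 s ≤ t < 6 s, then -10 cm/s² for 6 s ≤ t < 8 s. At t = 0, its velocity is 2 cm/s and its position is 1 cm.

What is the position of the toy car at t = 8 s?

On each constant-a segment, Δv = aΔt and Δx = v₀Δt + ½aΔt²; chain segment to segment.
0–3 s: v starts 2 cm/s; Δx = 2·3 + ½·-12·3² = -48 cm; v ends -34 cm/s.
3–5 s: v starts -34 cm/s; Δx = -34·2 + ½·5·2² = -58 cm; v ends -24 cm/s.
5–6 s: v starts -24 cm/s; Δx = -24·1 + ½·11·1² = -18.5 cm; v ends -13 cm/s.
6–8 s: v starts -13 cm/s; Δx = -13·2 + ½·-10·2² = -46 cm; v ends -33 cm/s.
x(8) = 1 + Σ Δx = -169.5 cm.

-169.5 cm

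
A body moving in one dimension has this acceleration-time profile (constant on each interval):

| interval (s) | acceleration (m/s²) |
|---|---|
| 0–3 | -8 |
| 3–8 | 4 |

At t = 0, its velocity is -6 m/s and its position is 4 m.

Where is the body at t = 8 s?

-150 m

On each constant-a segment, Δv = aΔt and Δx = v₀Δt + ½aΔt²; chain segment to segment.
0–3 s: v starts -6 m/s; Δx = -6·3 + ½·-8·3² = -54 m; v ends -30 m/s.
3–8 s: v starts -30 m/s; Δx = -30·5 + ½·4·5² = -100 m; v ends -10 m/s.
x(8) = 4 + Σ Δx = -150 m.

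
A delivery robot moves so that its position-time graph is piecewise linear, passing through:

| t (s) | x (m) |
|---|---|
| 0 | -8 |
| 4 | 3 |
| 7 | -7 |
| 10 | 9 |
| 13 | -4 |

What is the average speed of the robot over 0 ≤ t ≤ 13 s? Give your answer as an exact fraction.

50/13 m/s

Average speed = (total path length)/(elapsed time); on a piecewise-linear x-t graph the path length is Σ|Δx|.
0–4 s: |Δx| = |3 − -8| = 11 m
4–7 s: |Δx| = |-7 − 3| = 10 m
7–10 s: |Δx| = |9 − -7| = 16 m
10–13 s: |Δx| = |-4 − 9| = 13 m
Total path = 50 m; average speed = 50/13 = 50/13 m/s.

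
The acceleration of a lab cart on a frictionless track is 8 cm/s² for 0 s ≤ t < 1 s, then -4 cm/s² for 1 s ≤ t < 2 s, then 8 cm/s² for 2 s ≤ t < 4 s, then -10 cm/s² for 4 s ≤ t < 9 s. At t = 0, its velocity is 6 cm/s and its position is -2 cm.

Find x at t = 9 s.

61 cm

On each constant-a segment, Δv = aΔt and Δx = v₀Δt + ½aΔt²; chain segment to segment.
0–1 s: v starts 6 cm/s; Δx = 6·1 + ½·8·1² = 10 cm; v ends 14 cm/s.
1–2 s: v starts 14 cm/s; Δx = 14·1 + ½·-4·1² = 12 cm; v ends 10 cm/s.
2–4 s: v starts 10 cm/s; Δx = 10·2 + ½·8·2² = 36 cm; v ends 26 cm/s.
4–9 s: v starts 26 cm/s; Δx = 26·5 + ½·-10·5² = 5 cm; v ends -24 cm/s.
x(9) = -2 + Σ Δx = 61 cm.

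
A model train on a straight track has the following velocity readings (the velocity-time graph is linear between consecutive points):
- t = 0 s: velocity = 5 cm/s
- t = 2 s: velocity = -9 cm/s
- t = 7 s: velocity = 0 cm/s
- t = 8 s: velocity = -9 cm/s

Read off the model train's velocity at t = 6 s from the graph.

On 2–7 s the graph is linear from -9 to 0 cm/s: v(6) = -9 + (0 − -9)·(6 − 2)/(7 − 2) = -1.8 cm/s.

-1.8 cm/s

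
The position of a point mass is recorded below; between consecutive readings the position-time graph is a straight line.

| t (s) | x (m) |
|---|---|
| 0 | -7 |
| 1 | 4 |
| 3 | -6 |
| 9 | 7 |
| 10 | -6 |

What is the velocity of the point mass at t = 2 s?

Velocity is the slope of the x-t graph on 1–3 s: (-6 − 4)/(3 − 1) = -5 m/s.

-5 m/s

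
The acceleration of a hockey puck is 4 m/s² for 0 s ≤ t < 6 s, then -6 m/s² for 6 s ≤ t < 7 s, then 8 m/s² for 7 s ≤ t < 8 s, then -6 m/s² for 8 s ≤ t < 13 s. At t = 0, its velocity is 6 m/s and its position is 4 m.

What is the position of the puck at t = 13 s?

252 m

On each constant-a segment, Δv = aΔt and Δx = v₀Δt + ½aΔt²; chain segment to segment.
0–6 s: v starts 6 m/s; Δx = 6·6 + ½·4·6² = 108 m; v ends 30 m/s.
6–7 s: v starts 30 m/s; Δx = 30·1 + ½·-6·1² = 27 m; v ends 24 m/s.
7–8 s: v starts 24 m/s; Δx = 24·1 + ½·8·1² = 28 m; v ends 32 m/s.
8–13 s: v starts 32 m/s; Δx = 32·5 + ½·-6·5² = 85 m; v ends 2 m/s.
x(13) = 4 + Σ Δx = 252 m.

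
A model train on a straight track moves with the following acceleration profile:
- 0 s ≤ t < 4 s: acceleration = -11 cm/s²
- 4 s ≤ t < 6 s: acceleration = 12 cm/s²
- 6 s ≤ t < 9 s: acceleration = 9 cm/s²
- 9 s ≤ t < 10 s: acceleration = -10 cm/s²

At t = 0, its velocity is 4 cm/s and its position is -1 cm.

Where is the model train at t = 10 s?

On each constant-a segment, Δv = aΔt and Δx = v₀Δt + ½aΔt²; chain segment to segment.
0–4 s: v starts 4 cm/s; Δx = 4·4 + ½·-11·4² = -72 cm; v ends -40 cm/s.
4–6 s: v starts -40 cm/s; Δx = -40·2 + ½·12·2² = -56 cm; v ends -16 cm/s.
6–9 s: v starts -16 cm/s; Δx = -16·3 + ½·9·3² = -7.5 cm; v ends 11 cm/s.
9–10 s: v starts 11 cm/s; Δx = 11·1 + ½·-10·1² = 6 cm; v ends 1 cm/s.
x(10) = -1 + Σ Δx = -130.5 cm.

-130.5 cm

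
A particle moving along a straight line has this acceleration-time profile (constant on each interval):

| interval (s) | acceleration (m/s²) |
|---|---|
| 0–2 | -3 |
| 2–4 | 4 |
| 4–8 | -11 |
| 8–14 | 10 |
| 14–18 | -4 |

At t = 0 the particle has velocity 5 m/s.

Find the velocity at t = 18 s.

7 m/s

Δv equals the area under the a-t graph; then v = v₀ + Δv.
0–2 s: -3 × 2 = -6 m/s
2–4 s: 4 × 2 = 8 m/s
4–8 s: -11 × 4 = -44 m/s
8–14 s: 10 × 6 = 60 m/s
14–18 s: -4 × 4 = -16 m/s
Δv = 2 m/s, so v(18) = 5 + (2) = 7 m/s.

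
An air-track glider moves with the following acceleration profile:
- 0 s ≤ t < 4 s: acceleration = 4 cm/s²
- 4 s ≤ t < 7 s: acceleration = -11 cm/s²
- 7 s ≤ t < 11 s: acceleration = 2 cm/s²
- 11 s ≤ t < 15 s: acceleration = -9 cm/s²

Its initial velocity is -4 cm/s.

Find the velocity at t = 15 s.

Δv equals the area under the a-t graph; then v = v₀ + Δv.
0–4 s: 4 × 4 = 16 cm/s
4–7 s: -11 × 3 = -33 cm/s
7–11 s: 2 × 4 = 8 cm/s
11–15 s: -9 × 4 = -36 cm/s
Δv = -45 cm/s, so v(15) = -4 + (-45) = -49 cm/s.

-49 cm/s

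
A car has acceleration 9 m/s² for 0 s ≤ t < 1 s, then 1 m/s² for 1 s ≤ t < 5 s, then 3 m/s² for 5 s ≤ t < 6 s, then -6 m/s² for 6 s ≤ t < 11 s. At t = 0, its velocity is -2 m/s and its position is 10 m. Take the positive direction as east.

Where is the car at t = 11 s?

56 m

On each constant-a segment, Δv = aΔt and Δx = v₀Δt + ½aΔt²; chain segment to segment.
0–1 s: v starts -2 m/s; Δx = -2·1 + ½·9·1² = 2.5 m; v ends 7 m/s.
1–5 s: v starts 7 m/s; Δx = 7·4 + ½·1·4² = 36 m; v ends 11 m/s.
5–6 s: v starts 11 m/s; Δx = 11·1 + ½·3·1² = 12.5 m; v ends 14 m/s.
6–11 s: v starts 14 m/s; Δx = 14·5 + ½·-6·5² = -5 m; v ends -16 m/s.
x(11) = 10 + Σ Δx = 56 m.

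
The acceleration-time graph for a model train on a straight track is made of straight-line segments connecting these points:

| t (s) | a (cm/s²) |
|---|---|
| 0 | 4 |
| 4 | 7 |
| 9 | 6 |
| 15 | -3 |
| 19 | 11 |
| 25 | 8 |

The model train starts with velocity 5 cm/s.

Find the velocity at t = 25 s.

141.5 cm/s

Δv equals the area under the a-t graph; then v = v₀ + Δv.
0–4 s: ½(4 + 7)(4) = 22 cm/s
4–9 s: ½(7 + 6)(5) = 32.5 cm/s
9–15 s: ½(6 + -3)(6) = 9 cm/s
15–19 s: ½(-3 + 11)(4) = 16 cm/s
19–25 s: ½(11 + 8)(6) = 57 cm/s
Δv = 136.5 cm/s, so v(25) = 5 + (136.5) = 141.5 cm/s.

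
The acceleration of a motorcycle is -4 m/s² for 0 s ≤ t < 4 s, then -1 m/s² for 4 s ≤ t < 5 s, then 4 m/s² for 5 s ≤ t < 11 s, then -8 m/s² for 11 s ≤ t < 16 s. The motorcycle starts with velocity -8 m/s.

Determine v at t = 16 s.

Δv equals the area under the a-t graph; then v = v₀ + Δv.
0–4 s: -4 × 4 = -16 m/s
4–5 s: -1 × 1 = -1 m/s
5–11 s: 4 × 6 = 24 m/s
11–16 s: -8 × 5 = -40 m/s
Δv = -33 m/s, so v(16) = -8 + (-33) = -41 m/s.

-41 m/s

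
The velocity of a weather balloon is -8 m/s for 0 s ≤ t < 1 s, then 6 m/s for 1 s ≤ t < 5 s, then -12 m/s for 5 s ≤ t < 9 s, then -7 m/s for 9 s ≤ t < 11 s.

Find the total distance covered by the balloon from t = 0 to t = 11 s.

Total distance travelled is ∫|v| dt — sum the magnitudes of each area piece.
0–1 s: |-8| × 1 = 8 m
1–5 s: |6| × 4 = 24 m
5–9 s: |-12| × 4 = 48 m
9–11 s: |-7| × 2 = 14 m
Total distance = 94 m

94 m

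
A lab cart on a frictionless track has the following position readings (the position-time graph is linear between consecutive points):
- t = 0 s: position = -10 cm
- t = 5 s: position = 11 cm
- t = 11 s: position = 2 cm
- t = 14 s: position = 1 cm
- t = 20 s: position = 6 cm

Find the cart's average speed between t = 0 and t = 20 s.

Average speed = (total path length)/(elapsed time); on a piecewise-linear x-t graph the path length is Σ|Δx|.
0–5 s: |Δx| = |11 − -10| = 21 cm
5–11 s: |Δx| = |2 − 11| = 9 cm
11–14 s: |Δx| = |1 − 2| = 1 cm
14–20 s: |Δx| = |6 − 1| = 5 cm
Total path = 36 cm; average speed = 36/20 = 1.8 cm/s.

1.8 cm/s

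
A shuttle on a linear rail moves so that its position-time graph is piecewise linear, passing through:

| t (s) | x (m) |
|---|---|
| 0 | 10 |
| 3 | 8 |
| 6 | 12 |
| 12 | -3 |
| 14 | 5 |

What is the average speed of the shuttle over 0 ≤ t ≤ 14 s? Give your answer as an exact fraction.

Average speed = (total path length)/(elapsed time); on a piecewise-linear x-t graph the path length is Σ|Δx|.
0–3 s: |Δx| = |8 − 10| = 2 m
3–6 s: |Δx| = |12 − 8| = 4 m
6–12 s: |Δx| = |-3 − 12| = 15 m
12–14 s: |Δx| = |5 − -3| = 8 m
Total path = 29 m; average speed = 29/14 = 29/14 m/s.

29/14 m/s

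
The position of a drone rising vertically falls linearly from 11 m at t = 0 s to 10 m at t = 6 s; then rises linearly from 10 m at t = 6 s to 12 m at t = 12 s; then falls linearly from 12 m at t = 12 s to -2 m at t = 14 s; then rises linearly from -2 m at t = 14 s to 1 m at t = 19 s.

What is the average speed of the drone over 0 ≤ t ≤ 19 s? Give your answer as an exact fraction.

20/19 m/s

Average speed = (total path length)/(elapsed time); on a piecewise-linear x-t graph the path length is Σ|Δx|.
0–6 s: |Δx| = |10 − 11| = 1 m
6–12 s: |Δx| = |12 − 10| = 2 m
12–14 s: |Δx| = |-2 − 12| = 14 m
14–19 s: |Δx| = |1 − -2| = 3 m
Total path = 20 m; average speed = 20/19 = 20/19 m/s.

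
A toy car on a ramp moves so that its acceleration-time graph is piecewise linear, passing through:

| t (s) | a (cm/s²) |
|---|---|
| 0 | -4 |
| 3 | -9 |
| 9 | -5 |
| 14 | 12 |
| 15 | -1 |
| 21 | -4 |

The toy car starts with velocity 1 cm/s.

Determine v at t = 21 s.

Δv equals the area under the a-t graph; then v = v₀ + Δv.
0–3 s: ½(-4 + -9)(3) = -19.5 cm/s
3–9 s: ½(-9 + -5)(6) = -42 cm/s
9–14 s: ½(-5 + 12)(5) = 17.5 cm/s
14–15 s: ½(12 + -1)(1) = 5.5 cm/s
15–21 s: ½(-1 + -4)(6) = -15 cm/s
Δv = -53.5 cm/s, so v(21) = 1 + (-53.5) = -52.5 cm/s.

-52.5 cm/s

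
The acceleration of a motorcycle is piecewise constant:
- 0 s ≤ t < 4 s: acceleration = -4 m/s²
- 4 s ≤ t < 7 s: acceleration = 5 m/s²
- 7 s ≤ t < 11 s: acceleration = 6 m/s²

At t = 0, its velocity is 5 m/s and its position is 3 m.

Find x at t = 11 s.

On each constant-a segment, Δv = aΔt and Δx = v₀Δt + ½aΔt²; chain segment to segment.
0–4 s: v starts 5 m/s; Δx = 5·4 + ½·-4·4² = -12 m; v ends -11 m/s.
4–7 s: v starts -11 m/s; Δx = -11·3 + ½·5·3² = -10.5 m; v ends 4 m/s.
7–11 s: v starts 4 m/s; Δx = 4·4 + ½·6·4² = 64 m; v ends 28 m/s.
x(11) = 3 + Σ Δx = 44.5 m.

44.5 m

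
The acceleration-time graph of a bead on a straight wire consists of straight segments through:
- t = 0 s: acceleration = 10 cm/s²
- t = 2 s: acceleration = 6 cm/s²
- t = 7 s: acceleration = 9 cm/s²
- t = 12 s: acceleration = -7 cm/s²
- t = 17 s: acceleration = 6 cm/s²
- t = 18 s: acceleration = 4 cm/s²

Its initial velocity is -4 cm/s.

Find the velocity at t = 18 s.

57 cm/s

Δv equals the area under the a-t graph; then v = v₀ + Δv.
0–2 s: ½(10 + 6)(2) = 16 cm/s
2–7 s: ½(6 + 9)(5) = 37.5 cm/s
7–12 s: ½(9 + -7)(5) = 5 cm/s
12–17 s: ½(-7 + 6)(5) = -2.5 cm/s
17–18 s: ½(6 + 4)(1) = 5 cm/s
Δv = 61 cm/s, so v(18) = -4 + (61) = 57 cm/s.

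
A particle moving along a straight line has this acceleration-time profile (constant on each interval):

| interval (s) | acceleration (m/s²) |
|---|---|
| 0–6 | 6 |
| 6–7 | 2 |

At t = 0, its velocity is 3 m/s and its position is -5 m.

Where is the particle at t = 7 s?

161 m

On each constant-a segment, Δv = aΔt and Δx = v₀Δt + ½aΔt²; chain segment to segment.
0–6 s: v starts 3 m/s; Δx = 3·6 + ½·6·6² = 126 m; v ends 39 m/s.
6–7 s: v starts 39 m/s; Δx = 39·1 + ½·2·1² = 40 m; v ends 41 m/s.
x(7) = -5 + Σ Δx = 161 m.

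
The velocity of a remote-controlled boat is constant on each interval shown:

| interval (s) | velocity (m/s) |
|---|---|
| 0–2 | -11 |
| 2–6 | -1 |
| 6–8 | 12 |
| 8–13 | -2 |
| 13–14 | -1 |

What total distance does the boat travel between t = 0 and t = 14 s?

Total distance travelled is ∫|v| dt — sum the magnitudes of each area piece.
0–2 s: |-11| × 2 = 22 m
2–6 s: |-1| × 4 = 4 m
6–8 s: |12| × 2 = 24 m
8–13 s: |-2| × 5 = 10 m
13–14 s: |-1| × 1 = 1 m
Total distance = 61 m

61 m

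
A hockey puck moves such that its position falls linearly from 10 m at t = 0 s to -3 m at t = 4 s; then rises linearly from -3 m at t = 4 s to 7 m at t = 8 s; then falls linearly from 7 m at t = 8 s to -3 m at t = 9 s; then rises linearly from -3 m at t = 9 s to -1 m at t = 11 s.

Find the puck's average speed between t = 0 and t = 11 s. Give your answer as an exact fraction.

Average speed = (total path length)/(elapsed time); on a piecewise-linear x-t graph the path length is Σ|Δx|.
0–4 s: |Δx| = |-3 − 10| = 13 m
4–8 s: |Δx| = |7 − -3| = 10 m
8–9 s: |Δx| = |-3 − 7| = 10 m
9–11 s: |Δx| = |-1 − -3| = 2 m
Total path = 35 m; average speed = 35/11 = 35/11 m/s.

35/11 m/s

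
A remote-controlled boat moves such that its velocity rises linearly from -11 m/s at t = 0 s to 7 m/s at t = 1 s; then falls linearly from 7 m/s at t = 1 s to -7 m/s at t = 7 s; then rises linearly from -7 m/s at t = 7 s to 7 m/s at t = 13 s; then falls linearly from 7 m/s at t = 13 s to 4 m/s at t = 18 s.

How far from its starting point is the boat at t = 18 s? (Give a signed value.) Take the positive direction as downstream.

25.5 m

Displacement is the signed area under the v-t curve.
0–1 s: ½(-11 + 7)(1) = -2 m
1–7 s: ½(7 + -7)(6) = 0 m
7–13 s: ½(-7 + 7)(6) = 0 m
13–18 s: ½(7 + 4)(5) = 27.5 m
Net displacement = 25.5 m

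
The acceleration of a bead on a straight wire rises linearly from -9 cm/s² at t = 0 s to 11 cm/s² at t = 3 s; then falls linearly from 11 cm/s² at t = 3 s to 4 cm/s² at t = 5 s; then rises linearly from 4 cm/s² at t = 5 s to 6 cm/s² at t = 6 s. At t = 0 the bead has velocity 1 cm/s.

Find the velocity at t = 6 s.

Δv equals the area under the a-t graph; then v = v₀ + Δv.
0–3 s: ½(-9 + 11)(3) = 3 cm/s
3–5 s: ½(11 + 4)(2) = 15 cm/s
5–6 s: ½(4 + 6)(1) = 5 cm/s
Δv = 23 cm/s, so v(6) = 1 + (23) = 24 cm/s.

24 cm/s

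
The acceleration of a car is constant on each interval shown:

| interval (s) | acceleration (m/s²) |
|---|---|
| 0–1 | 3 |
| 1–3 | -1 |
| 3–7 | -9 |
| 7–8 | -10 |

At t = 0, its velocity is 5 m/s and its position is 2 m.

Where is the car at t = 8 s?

On each constant-a segment, Δv = aΔt and Δx = v₀Δt + ½aΔt²; chain segment to segment.
0–1 s: v starts 5 m/s; Δx = 5·1 + ½·3·1² = 6.5 m; v ends 8 m/s.
1–3 s: v starts 8 m/s; Δx = 8·2 + ½·-1·2² = 14 m; v ends 6 m/s.
3–7 s: v starts 6 m/s; Δx = 6·4 + ½·-9·4² = -48 m; v ends -30 m/s.
7–8 s: v starts -30 m/s; Δx = -30·1 + ½·-10·1² = -35 m; v ends -40 m/s.
x(8) = 2 + Σ Δx = -60.5 m.

-60.5 m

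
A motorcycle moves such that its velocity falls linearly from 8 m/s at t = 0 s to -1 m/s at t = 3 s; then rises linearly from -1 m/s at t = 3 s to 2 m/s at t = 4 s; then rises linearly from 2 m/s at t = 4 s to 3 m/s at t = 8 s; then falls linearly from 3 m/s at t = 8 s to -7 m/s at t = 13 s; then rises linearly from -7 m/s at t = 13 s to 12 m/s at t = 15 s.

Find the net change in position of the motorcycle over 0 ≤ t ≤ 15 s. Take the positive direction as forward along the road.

16 m

Displacement is the signed area under the v-t curve.
0–3 s: ½(8 + -1)(3) = 10.5 m
3–4 s: ½(-1 + 2)(1) = 0.5 m
4–8 s: ½(2 + 3)(4) = 10 m
8–13 s: ½(3 + -7)(5) = -10 m
13–15 s: ½(-7 + 12)(2) = 5 m
Net displacement = 16 m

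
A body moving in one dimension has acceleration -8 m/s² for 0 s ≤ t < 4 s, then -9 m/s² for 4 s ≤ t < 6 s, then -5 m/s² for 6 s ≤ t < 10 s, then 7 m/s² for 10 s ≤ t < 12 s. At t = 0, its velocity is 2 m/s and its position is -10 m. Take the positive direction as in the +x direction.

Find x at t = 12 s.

-498 m

On each constant-a segment, Δv = aΔt and Δx = v₀Δt + ½aΔt²; chain segment to segment.
0–4 s: v starts 2 m/s; Δx = 2·4 + ½·-8·4² = -56 m; v ends -30 m/s.
4–6 s: v starts -30 m/s; Δx = -30·2 + ½·-9·2² = -78 m; v ends -48 m/s.
6–10 s: v starts -48 m/s; Δx = -48·4 + ½·-5·4² = -232 m; v ends -68 m/s.
10–12 s: v starts -68 m/s; Δx = -68·2 + ½·7·2² = -122 m; v ends -54 m/s.
x(12) = -10 + Σ Δx = -498 m.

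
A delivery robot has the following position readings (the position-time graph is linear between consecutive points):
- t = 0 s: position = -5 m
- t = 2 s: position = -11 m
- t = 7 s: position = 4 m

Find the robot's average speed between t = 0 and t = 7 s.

Average speed = (total path length)/(elapsed time); on a piecewise-linear x-t graph the path length is Σ|Δx|.
0–2 s: |Δx| = |-11 − -5| = 6 m
2–7 s: |Δx| = |4 − -11| = 15 m
Total path = 21 m; average speed = 21/7 = 3 m/s.

3 m/s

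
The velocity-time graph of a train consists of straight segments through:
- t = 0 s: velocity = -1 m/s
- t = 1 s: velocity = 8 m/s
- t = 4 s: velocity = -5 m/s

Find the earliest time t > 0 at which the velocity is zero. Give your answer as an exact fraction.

v changes sign on 0–1 s (from -1 to 8); the graph is linear there, so v = 0 at t = 0 + (1)·(1 − 0)/(8 − -1) = 1/9 s.

t = 1/9 s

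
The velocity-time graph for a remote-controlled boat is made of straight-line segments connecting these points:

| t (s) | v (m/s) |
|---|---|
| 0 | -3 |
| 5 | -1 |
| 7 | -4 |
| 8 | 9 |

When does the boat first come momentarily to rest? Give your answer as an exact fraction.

v changes sign on 7–8 s (from -4 to 9); the graph is linear there, so v = 0 at t = 7 + (4)·(8 − 7)/(9 − -4) = 95/13 s.

t = 95/13 s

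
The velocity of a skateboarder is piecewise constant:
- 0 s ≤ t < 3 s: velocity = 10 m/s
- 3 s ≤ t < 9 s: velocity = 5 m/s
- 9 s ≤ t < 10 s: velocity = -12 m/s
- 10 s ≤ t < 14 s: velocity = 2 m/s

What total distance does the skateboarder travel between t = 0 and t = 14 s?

Total distance travelled is ∫|v| dt — sum the magnitudes of each area piece.
0–3 s: |10| × 3 = 30 m
3–9 s: |5| × 6 = 30 m
9–10 s: |-12| × 1 = 12 m
10–14 s: |2| × 4 = 8 m
Total distance = 80 m

80 m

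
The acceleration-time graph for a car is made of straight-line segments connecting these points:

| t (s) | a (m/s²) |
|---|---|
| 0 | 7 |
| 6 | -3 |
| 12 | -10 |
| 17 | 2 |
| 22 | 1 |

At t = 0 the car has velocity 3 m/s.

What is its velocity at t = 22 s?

Δv equals the area under the a-t graph; then v = v₀ + Δv.
0–6 s: ½(7 + -3)(6) = 12 m/s
6–12 s: ½(-3 + -10)(6) = -39 m/s
12–17 s: ½(-10 + 2)(5) = -20 m/s
17–22 s: ½(2 + 1)(5) = 7.5 m/s
Δv = -39.5 m/s, so v(22) = 3 + (-39.5) = -36.5 m/s.

-36.5 m/s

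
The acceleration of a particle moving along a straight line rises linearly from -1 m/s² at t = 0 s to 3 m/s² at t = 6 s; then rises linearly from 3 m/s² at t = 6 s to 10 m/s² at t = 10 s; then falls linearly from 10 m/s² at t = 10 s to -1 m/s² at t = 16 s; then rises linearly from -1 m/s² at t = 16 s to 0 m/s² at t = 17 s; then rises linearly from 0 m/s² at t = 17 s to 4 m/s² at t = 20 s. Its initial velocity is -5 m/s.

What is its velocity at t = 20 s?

59.5 m/s

Δv equals the area under the a-t graph; then v = v₀ + Δv.
0–6 s: ½(-1 + 3)(6) = 6 m/s
6–10 s: ½(3 + 10)(4) = 26 m/s
10–16 s: ½(10 + -1)(6) = 27 m/s
16–17 s: ½(-1 + 0)(1) = -0.5 m/s
17–20 s: ½(0 + 4)(3) = 6 m/s
Δv = 64.5 m/s, so v(20) = -5 + (64.5) = 59.5 m/s.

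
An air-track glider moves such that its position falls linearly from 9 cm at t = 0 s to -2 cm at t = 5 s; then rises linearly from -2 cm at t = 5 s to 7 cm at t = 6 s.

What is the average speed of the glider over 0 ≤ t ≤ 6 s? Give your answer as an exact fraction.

10/3 cm/s

Average speed = (total path length)/(elapsed time); on a piecewise-linear x-t graph the path length is Σ|Δx|.
0–5 s: |Δx| = |-2 − 9| = 11 cm
5–6 s: |Δx| = |7 − -2| = 9 cm
Total path = 20 cm; average speed = 20/6 = 10/3 cm/s.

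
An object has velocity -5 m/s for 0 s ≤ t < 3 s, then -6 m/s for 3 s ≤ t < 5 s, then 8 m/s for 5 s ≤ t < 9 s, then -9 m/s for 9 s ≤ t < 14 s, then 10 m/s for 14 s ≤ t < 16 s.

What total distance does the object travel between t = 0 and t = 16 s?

Distance (not displacement) is the total path length: add the absolute areas under v-t.
0–3 s: |-5| × 3 = 15 m
3–5 s: |-6| × 2 = 12 m
5–9 s: |8| × 4 = 32 m
9–14 s: |-9| × 5 = 45 m
14–16 s: |10| × 2 = 20 m
Total distance = 124 m

124 m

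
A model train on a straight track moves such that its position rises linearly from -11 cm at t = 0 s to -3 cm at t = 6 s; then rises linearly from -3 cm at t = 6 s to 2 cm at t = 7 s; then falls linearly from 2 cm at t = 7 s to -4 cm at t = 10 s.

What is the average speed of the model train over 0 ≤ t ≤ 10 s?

1.9 cm/s

Average speed = (total path length)/(elapsed time); on a piecewise-linear x-t graph the path length is Σ|Δx|.
0–6 s: |Δx| = |-3 − -11| = 8 cm
6–7 s: |Δx| = |2 − -3| = 5 cm
7–10 s: |Δx| = |-4 − 2| = 6 cm
Total path = 19 cm; average speed = 19/10 = 1.9 cm/s.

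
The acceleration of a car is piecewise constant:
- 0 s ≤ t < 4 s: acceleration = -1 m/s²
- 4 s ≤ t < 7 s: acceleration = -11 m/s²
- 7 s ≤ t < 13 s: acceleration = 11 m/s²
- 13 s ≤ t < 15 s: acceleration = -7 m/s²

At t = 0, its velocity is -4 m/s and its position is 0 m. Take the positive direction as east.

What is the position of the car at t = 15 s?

On each constant-a segment, Δv = aΔt and Δx = v₀Δt + ½aΔt²; chain segment to segment.
0–4 s: v starts -4 m/s; Δx = -4·4 + ½·-1·4² = -24 m; v ends -8 m/s.
4–7 s: v starts -8 m/s; Δx = -8·3 + ½·-11·3² = -73.5 m; v ends -41 m/s.
7–13 s: v starts -41 m/s; Δx = -41·6 + ½·11·6² = -48 m; v ends 25 m/s.
13–15 s: v starts 25 m/s; Δx = 25·2 + ½·-7·2² = 36 m; v ends 11 m/s.
x(15) = 0 + Σ Δx = -109.5 m.

-109.5 m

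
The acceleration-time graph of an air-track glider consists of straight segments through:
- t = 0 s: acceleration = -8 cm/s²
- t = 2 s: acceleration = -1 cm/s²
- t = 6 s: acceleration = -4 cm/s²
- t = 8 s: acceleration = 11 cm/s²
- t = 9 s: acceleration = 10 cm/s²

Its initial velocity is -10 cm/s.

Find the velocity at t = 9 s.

Δv equals the area under the a-t graph; then v = v₀ + Δv.
0–2 s: ½(-8 + -1)(2) = -9 cm/s
2–6 s: ½(-1 + -4)(4) = -10 cm/s
6–8 s: ½(-4 + 11)(2) = 7 cm/s
8–9 s: ½(11 + 10)(1) = 10.5 cm/s
Δv = -1.5 cm/s, so v(9) = -10 + (-1.5) = -11.5 cm/s.

-11.5 cm/s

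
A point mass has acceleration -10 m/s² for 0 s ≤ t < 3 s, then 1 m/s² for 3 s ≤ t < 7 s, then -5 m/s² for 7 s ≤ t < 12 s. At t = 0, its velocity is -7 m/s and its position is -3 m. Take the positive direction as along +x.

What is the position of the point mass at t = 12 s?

On each constant-a segment, Δv = aΔt and Δx = v₀Δt + ½aΔt²; chain segment to segment.
0–3 s: v starts -7 m/s; Δx = -7·3 + ½·-10·3² = -66 m; v ends -37 m/s.
3–7 s: v starts -37 m/s; Δx = -37·4 + ½·1·4² = -140 m; v ends -33 m/s.
7–12 s: v starts -33 m/s; Δx = -33·5 + ½·-5·5² = -227.5 m; v ends -58 m/s.
x(12) = -3 + Σ Δx = -436.5 m.

-436.5 m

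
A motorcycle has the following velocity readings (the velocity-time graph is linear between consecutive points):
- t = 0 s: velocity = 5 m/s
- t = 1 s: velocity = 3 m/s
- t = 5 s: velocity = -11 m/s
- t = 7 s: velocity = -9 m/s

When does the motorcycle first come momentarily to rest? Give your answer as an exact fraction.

t = 13/7 s

v changes sign on 1–5 s (from 3 to -11); the graph is linear there, so v = 0 at t = 1 + (-3)·(5 − 1)/(-11 − 3) = 13/7 s.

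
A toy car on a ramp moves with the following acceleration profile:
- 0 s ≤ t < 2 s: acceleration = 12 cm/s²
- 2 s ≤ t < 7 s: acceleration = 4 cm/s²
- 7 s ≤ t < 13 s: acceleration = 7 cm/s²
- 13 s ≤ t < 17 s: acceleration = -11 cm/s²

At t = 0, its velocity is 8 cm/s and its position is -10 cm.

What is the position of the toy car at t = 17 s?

On each constant-a segment, Δv = aΔt and Δx = v₀Δt + ½aΔt²; chain segment to segment.
0–2 s: v starts 8 cm/s; Δx = 8·2 + ½·12·2² = 40 cm; v ends 32 cm/s.
2–7 s: v starts 32 cm/s; Δx = 32·5 + ½·4·5² = 210 cm; v ends 52 cm/s.
7–13 s: v starts 52 cm/s; Δx = 52·6 + ½·7·6² = 438 cm; v ends 94 cm/s.
13–17 s: v starts 94 cm/s; Δx = 94·4 + ½·-11·4² = 288 cm; v ends 50 cm/s.
x(17) = -10 + Σ Δx = 966 cm.

966 cm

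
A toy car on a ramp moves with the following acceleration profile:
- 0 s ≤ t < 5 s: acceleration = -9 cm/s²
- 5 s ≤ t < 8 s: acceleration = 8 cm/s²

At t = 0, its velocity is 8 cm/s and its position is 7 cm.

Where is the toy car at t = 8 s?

On each constant-a segment, Δv = aΔt and Δx = v₀Δt + ½aΔt²; chain segment to segment.
0–5 s: v starts 8 cm/s; Δx = 8·5 + ½·-9·5² = -72.5 cm; v ends -37 cm/s.
5–8 s: v starts -37 cm/s; Δx = -37·3 + ½·8·3² = -75 cm; v ends -13 cm/s.
x(8) = 7 + Σ Δx = -140.5 cm.

-140.5 cm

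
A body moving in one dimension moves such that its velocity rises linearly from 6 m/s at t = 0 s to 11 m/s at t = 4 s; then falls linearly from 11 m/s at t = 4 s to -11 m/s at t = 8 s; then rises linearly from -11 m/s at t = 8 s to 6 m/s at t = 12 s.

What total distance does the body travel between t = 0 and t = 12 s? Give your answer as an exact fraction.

1266/17 m

Total distance travelled is ∫|v| dt — sum the magnitudes of each area piece.
0–4 s: |½(6 + 11)(4)| = 34 m
4–8 s: v = 0 at t = 6 s; triangle areas 11 + 11 = 22 m
8–12 s: v = 0 at t = 180/17 s; triangle areas 242/17 + 72/17 = 314/17 m
Total distance = 1266/17 m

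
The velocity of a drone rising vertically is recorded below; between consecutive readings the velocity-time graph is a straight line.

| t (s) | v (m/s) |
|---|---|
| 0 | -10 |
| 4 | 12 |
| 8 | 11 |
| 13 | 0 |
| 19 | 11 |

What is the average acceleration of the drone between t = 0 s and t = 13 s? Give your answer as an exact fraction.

10/13 m/s²

Average acceleration = Δv/Δt = (0 − -10)/(13 − 0) = 10/13 m/s².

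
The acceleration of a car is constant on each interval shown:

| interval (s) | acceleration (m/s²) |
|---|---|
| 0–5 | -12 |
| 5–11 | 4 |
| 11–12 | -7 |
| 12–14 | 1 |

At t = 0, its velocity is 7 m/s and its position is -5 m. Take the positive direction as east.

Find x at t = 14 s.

On each constant-a segment, Δv = aΔt and Δx = v₀Δt + ½aΔt²; chain segment to segment.
0–5 s: v starts 7 m/s; Δx = 7·5 + ½·-12·5² = -115 m; v ends -53 m/s.
5–11 s: v starts -53 m/s; Δx = -53·6 + ½·4·6² = -246 m; v ends -29 m/s.
11–12 s: v starts -29 m/s; Δx = -29·1 + ½·-7·1² = -32.5 m; v ends -36 m/s.
12–14 s: v starts -36 m/s; Δx = -36·2 + ½·1·2² = -70 m; v ends -34 m/s.
x(14) = -5 + Σ Δx = -468.5 m.

-468.5 m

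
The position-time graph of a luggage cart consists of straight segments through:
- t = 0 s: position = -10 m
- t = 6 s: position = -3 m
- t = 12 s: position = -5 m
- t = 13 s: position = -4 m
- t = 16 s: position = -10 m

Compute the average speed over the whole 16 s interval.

Average speed = (total path length)/(elapsed time); on a piecewise-linear x-t graph the path length is Σ|Δx|.
0–6 s: |Δx| = |-3 − -10| = 7 m
6–12 s: |Δx| = |-5 − -3| = 2 m
12–13 s: |Δx| = |-4 − -5| = 1 m
13–16 s: |Δx| = |-10 − -4| = 6 m
Total path = 16 m; average speed = 16/16 = 1 m/s.

1 m/s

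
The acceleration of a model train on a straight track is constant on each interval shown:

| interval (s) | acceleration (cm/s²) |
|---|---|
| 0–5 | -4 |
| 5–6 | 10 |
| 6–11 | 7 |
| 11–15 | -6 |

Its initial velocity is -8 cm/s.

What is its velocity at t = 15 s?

Δv equals the area under the a-t graph; then v = v₀ + Δv.
0–5 s: -4 × 5 = -20 cm/s
5–6 s: 10 × 1 = 10 cm/s
6–11 s: 7 × 5 = 35 cm/s
11–15 s: -6 × 4 = -24 cm/s
Δv = 1 cm/s, so v(15) = -8 + (1) = -7 cm/s.

-7 cm/s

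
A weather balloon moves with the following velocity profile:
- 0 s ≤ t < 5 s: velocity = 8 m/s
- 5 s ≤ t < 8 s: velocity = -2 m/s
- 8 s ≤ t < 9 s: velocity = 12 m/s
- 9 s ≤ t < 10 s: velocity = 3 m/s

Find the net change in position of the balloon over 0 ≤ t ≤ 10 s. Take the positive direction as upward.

49 m

Displacement is the signed area under the v-t curve.
0–5 s: 8 × 5 = 40 m
5–8 s: -2 × 3 = -6 m
8–9 s: 12 × 1 = 12 m
9–10 s: 3 × 1 = 3 m
Net displacement = 49 m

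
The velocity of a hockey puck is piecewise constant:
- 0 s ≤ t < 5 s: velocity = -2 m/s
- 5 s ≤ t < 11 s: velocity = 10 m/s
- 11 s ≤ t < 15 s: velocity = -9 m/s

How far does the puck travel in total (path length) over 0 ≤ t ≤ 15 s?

Distance (not displacement) is the total path length: add the absolute areas under v-t.
0–5 s: |-2| × 5 = 10 m
5–11 s: |10| × 6 = 60 m
11–15 s: |-9| × 4 = 36 m
Total distance = 106 m

106 m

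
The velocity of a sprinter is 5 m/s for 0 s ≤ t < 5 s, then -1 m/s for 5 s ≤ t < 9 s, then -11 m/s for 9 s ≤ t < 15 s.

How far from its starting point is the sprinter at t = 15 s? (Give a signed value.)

Displacement is the signed area under the v-t curve.
0–5 s: 5 × 5 = 25 m
5–9 s: -1 × 4 = -4 m
9–15 s: -11 × 6 = -66 m
Net displacement = -45 m

-45 m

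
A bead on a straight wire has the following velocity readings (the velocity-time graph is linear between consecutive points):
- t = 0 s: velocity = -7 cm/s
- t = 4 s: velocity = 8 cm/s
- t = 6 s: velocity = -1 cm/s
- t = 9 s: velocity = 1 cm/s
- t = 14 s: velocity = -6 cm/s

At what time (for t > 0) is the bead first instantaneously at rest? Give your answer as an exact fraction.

v changes sign on 0–4 s (from -7 to 8); the graph is linear there, so v = 0 at t = 0 + (7)·(4 − 0)/(8 − -7) = 28/15 s.

t = 28/15 s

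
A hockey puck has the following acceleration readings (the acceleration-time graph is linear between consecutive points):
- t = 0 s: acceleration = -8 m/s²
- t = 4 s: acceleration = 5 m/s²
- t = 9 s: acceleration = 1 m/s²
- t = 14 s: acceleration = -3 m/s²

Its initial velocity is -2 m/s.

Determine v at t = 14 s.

Δv equals the area under the a-t graph; then v = v₀ + Δv.
0–4 s: ½(-8 + 5)(4) = -6 m/s
4–9 s: ½(5 + 1)(5) = 15 m/s
9–14 s: ½(1 + -3)(5) = -5 m/s
Δv = 4 m/s, so v(14) = -2 + (4) = 2 m/s.

2 m/s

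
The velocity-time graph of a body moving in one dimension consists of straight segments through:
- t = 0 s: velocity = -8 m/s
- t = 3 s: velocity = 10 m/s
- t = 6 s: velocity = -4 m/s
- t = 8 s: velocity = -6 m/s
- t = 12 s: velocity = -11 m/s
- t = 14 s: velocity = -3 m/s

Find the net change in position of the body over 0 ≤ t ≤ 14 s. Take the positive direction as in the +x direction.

-46 m

Displacement is the signed area under the v-t curve.
0–3 s: ½(-8 + 10)(3) = 3 m
3–6 s: ½(10 + -4)(3) = 9 m
6–8 s: ½(-4 + -6)(2) = -10 m
8–12 s: ½(-6 + -11)(4) = -34 m
12–14 s: ½(-11 + -3)(2) = -14 m
Net displacement = -46 m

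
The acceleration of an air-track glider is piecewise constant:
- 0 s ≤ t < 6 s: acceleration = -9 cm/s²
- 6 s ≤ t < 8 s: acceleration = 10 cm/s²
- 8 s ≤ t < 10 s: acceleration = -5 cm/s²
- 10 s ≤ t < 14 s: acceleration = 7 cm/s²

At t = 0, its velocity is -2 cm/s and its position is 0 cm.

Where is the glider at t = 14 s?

-476 cm

On each constant-a segment, Δv = aΔt and Δx = v₀Δt + ½aΔt²; chain segment to segment.
0–6 s: v starts -2 cm/s; Δx = -2·6 + ½·-9·6² = -174 cm; v ends -56 cm/s.
6–8 s: v starts -56 cm/s; Δx = -56·2 + ½·10·2² = -92 cm; v ends -36 cm/s.
8–10 s: v starts -36 cm/s; Δx = -36·2 + ½·-5·2² = -82 cm; v ends -46 cm/s.
10–14 s: v starts -46 cm/s; Δx = -46·4 + ½·7·4² = -128 cm; v ends -18 cm/s.
x(14) = 0 + Σ Δx = -476 cm.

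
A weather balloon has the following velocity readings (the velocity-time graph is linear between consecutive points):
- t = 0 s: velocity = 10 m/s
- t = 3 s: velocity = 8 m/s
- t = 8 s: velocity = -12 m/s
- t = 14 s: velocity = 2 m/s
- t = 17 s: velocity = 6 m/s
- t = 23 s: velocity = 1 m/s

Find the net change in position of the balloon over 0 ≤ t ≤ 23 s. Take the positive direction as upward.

20 m

Displacement is the signed area under the v-t curve.
0–3 s: ½(10 + 8)(3) = 27 m
3–8 s: ½(8 + -12)(5) = -10 m
8–14 s: ½(-12 + 2)(6) = -30 m
14–17 s: ½(2 + 6)(3) = 12 m
17–23 s: ½(6 + 1)(6) = 21 m
Net displacement = 20 m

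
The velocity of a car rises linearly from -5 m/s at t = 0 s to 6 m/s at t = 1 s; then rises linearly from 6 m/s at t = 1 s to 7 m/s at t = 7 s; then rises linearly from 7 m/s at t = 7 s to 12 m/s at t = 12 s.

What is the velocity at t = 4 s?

6.5 m/s

On 1–7 s the graph is linear from 6 to 7 m/s: v(4) = 6 + (7 − 6)·(4 − 1)/(7 − 1) = 6.5 m/s.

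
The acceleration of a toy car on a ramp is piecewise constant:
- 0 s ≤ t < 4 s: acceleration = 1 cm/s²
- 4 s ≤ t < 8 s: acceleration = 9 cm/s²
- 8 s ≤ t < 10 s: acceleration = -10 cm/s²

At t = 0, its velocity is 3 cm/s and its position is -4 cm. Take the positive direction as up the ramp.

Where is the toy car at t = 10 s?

On each constant-a segment, Δv = aΔt and Δx = v₀Δt + ½aΔt²; chain segment to segment.
0–4 s: v starts 3 cm/s; Δx = 3·4 + ½·1·4² = 20 cm; v ends 7 cm/s.
4–8 s: v starts 7 cm/s; Δx = 7·4 + ½·9·4² = 100 cm; v ends 43 cm/s.
8–10 s: v starts 43 cm/s; Δx = 43·2 + ½·-10·2² = 66 cm; v ends 23 cm/s.
x(10) = -4 + Σ Δx = 182 cm.

182 cm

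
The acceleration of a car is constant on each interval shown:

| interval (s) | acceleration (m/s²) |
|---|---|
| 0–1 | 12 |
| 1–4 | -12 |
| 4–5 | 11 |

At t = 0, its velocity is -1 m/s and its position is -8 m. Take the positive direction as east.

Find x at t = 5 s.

-43.5 m

On each constant-a segment, Δv = aΔt and Δx = v₀Δt + ½aΔt²; chain segment to segment.
0–1 s: v starts -1 m/s; Δx = -1·1 + ½·12·1² = 5 m; v ends 11 m/s.
1–4 s: v starts 11 m/s; Δx = 11·3 + ½·-12·3² = -21 m; v ends -25 m/s.
4–5 s: v starts -25 m/s; Δx = -25·1 + ½·11·1² = -19.5 m; v ends -14 m/s.
x(5) = -8 + Σ Δx = -43.5 m.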